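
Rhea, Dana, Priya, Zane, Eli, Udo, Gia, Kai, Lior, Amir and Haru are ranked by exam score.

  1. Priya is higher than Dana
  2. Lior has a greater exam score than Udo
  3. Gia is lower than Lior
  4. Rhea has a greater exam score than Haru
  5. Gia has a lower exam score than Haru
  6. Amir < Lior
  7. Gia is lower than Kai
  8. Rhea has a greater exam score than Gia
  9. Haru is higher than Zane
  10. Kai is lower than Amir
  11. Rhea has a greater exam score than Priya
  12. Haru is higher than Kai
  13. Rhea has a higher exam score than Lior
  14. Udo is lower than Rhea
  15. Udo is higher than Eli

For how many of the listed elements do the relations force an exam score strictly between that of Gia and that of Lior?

The relations place Gia below Lior. An element lies strictly between them when it is forced above Gia and also forced below Lior.
Above Gia: {Kai, Amir, Haru, Rhea}. Below Lior: {Kai, Eli, Udo, Amir}.
Intersection: {Kai, Amir} — 2.

2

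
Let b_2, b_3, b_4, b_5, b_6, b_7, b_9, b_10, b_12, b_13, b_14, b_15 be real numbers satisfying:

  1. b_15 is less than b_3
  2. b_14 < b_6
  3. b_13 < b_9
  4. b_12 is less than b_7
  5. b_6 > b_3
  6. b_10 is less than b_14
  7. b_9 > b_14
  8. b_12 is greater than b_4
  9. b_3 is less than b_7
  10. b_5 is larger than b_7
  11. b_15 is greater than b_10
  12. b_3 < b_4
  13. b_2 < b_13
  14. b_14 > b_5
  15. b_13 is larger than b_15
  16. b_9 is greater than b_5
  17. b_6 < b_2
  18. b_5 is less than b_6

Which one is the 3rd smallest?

b_3

The consecutive relations fix a unique order: b_10 < b_15 < b_3 < b_4 < b_12 < b_7 < b_5 < b_14 < b_6 < b_2 < b_13 < b_9.
Counting 3 from the smallest end gives b_3.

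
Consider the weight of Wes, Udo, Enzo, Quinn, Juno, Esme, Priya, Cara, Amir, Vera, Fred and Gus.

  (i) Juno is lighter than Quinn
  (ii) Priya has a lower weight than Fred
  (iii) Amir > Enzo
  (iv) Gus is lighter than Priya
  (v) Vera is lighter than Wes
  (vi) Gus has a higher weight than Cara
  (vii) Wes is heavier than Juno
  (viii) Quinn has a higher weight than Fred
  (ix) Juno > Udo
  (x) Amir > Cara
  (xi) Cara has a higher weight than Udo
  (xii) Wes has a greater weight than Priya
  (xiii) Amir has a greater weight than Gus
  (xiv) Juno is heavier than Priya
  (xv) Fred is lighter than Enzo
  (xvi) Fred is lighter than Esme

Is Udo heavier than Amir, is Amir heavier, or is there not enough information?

Amir

Chaining the given relations: Udo < Cara < Gus < Priya < Fred < Enzo < Amir.
So Amir is heavier.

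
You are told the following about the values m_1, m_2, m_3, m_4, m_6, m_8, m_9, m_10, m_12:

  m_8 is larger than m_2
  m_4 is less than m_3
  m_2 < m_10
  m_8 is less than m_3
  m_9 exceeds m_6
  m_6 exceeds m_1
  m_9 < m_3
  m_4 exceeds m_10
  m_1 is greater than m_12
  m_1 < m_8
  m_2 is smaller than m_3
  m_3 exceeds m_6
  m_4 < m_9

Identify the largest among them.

m_3

m_2 is not greatest since m_2 < m_10; m_10 is not greatest since m_10 < m_4; m_12 is not greatest since m_12 < m_1; m_4 is not greatest since m_4 < m_3; m_1 is not greatest since m_1 < m_6; m_6 is not greatest since m_6 < m_3; m_9 is not greatest since m_9 < m_3; m_8 is not greatest since m_8 < m_3.
Only m_3 has nothing above it, so m_3 is the largest.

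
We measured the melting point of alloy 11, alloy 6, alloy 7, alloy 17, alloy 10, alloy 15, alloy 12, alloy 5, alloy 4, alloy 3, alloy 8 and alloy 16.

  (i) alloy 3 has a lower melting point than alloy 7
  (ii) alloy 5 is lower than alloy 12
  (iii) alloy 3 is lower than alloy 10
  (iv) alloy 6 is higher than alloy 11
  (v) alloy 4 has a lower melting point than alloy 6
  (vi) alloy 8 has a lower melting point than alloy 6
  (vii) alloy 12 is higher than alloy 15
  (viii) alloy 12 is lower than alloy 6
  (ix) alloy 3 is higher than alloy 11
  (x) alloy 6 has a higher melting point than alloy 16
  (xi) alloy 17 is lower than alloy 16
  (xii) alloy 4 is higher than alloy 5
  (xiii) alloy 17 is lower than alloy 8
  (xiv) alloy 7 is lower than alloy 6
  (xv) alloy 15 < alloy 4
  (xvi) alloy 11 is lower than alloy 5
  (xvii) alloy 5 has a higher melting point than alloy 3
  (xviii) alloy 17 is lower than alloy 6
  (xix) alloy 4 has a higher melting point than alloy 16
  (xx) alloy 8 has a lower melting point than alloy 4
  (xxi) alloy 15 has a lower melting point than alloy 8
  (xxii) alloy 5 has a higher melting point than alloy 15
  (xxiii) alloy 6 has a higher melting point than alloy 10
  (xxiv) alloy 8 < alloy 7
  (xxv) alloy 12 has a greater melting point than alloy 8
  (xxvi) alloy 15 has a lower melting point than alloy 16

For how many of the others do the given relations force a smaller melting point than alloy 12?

Directly below alloy 12: alloy 15, alloy 5, alloy 8.
One step further: alloy 11, alloy 3, alloy 17 (6 so far).
Nothing else is reachable below alloy 12; 6 in all.

6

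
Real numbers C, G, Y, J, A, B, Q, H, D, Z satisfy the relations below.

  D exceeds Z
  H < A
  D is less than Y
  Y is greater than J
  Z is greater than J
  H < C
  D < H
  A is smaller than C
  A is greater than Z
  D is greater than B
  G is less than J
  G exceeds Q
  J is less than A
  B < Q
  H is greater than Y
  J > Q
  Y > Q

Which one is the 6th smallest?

Chaining the given pairs: B < Q < G < J < Z < D < Y < H < A < C.
The 6th smallest is D.

D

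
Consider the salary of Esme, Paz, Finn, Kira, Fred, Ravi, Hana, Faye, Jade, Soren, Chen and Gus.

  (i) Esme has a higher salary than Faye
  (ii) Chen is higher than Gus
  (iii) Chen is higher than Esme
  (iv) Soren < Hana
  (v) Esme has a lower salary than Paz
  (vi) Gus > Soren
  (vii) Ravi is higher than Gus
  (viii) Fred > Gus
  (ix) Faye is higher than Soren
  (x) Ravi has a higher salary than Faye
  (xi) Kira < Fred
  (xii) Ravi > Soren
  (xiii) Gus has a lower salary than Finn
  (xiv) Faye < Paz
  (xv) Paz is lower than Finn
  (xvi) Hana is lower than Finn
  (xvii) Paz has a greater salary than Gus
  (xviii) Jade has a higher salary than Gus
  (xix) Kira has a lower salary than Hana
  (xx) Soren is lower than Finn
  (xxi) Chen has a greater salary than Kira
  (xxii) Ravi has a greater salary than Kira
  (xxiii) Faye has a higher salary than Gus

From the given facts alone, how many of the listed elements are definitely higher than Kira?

The elements the relations force above Kira are Hana, Chen, Fred, Finn, Ravi — no chain reaches any other.
That is 5.

5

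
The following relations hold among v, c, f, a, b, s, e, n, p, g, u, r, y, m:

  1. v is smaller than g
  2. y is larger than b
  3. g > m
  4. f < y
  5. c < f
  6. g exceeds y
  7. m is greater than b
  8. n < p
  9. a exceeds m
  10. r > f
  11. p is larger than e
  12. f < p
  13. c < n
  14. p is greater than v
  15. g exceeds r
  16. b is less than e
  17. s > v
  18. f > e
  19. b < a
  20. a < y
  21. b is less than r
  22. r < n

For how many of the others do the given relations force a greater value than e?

6

The elements the relations force above e are f, r, n, y, g, p — no chain reaches any other.
That is 6.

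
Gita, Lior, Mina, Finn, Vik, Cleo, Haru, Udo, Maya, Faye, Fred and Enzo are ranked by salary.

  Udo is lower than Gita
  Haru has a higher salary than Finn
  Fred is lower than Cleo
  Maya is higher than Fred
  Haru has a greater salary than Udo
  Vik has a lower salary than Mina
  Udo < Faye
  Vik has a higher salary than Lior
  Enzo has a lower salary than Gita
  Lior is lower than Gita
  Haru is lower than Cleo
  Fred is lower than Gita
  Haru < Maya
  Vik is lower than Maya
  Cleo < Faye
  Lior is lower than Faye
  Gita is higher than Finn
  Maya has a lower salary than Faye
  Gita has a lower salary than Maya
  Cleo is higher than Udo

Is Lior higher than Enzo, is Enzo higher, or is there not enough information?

undetermined

Following every chain through Lior: above Lior we get Vik, Mina, Gita, Maya, Faye.
Enzo is not reached, and no chain runs the other way from Enzo to Lior.
So the given relations leave the order of Lior and Enzo undetermined.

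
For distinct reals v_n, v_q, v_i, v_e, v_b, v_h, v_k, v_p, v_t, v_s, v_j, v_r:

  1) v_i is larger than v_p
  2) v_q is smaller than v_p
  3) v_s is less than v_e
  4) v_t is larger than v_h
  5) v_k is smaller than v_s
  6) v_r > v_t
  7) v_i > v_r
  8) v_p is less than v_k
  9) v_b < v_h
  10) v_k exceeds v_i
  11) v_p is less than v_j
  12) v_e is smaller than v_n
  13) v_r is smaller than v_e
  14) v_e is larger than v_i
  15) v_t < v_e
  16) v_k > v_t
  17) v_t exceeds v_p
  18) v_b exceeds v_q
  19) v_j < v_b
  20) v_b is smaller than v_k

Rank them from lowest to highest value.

v_q < v_p < v_j < v_b < v_h < v_t < v_r < v_i < v_k < v_s < v_e < v_n

Nothing is placed below v_q, so it is least; from there v_q < v_p; v_p < v_j; v_j < v_b; v_b < v_h; v_h < v_t; v_t < v_r; v_r < v_i; v_i < v_k; v_k < v_s; v_s < v_e; v_e < v_n, each given directly.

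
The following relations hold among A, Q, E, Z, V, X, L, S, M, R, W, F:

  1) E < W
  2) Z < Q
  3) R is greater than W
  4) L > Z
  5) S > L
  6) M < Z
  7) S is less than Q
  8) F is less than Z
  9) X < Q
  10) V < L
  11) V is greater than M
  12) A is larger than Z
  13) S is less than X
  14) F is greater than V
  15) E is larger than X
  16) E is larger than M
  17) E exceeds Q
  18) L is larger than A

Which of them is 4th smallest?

Z

The consecutive relations fix a unique order: M < V < F < Z < A < L < S < X < Q < E < W < R.
The 4th smallest is Z.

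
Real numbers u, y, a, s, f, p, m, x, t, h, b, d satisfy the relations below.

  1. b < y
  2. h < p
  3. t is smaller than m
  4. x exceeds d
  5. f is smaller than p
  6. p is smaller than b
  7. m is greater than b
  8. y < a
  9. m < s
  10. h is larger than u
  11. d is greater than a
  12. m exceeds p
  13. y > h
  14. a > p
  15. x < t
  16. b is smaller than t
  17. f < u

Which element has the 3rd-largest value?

Piecing the relations together gives one ordering: f < u < h < p < b < y < a < d < x < t < m < s.
The 3rd largest is t.

t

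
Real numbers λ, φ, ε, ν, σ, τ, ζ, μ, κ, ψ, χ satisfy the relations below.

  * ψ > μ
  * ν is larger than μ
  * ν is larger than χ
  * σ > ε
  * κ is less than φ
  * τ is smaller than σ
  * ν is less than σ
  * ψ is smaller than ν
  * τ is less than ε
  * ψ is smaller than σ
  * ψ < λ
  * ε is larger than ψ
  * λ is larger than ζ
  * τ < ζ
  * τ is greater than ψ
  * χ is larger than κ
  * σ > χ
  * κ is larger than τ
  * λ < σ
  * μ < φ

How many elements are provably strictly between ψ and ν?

3

Chaining upward from ψ reaches: τ, ε, ζ, λ, κ, χ, σ, φ.
Chaining downward from ν reaches: μ, τ, κ, χ.
Strictly between ψ and ν are those in both lists: τ, κ, χ — 3 elements.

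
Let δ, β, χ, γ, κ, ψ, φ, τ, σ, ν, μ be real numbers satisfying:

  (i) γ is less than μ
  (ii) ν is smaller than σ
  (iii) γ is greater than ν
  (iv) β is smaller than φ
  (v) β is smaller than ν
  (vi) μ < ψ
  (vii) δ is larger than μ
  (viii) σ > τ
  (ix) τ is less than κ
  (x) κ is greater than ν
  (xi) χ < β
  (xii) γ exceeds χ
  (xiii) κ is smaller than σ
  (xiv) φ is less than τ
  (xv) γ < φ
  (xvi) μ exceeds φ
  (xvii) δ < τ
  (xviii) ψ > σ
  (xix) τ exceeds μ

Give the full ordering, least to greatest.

The consecutive links are each given: χ < β; β < ν; ν < γ; γ < φ; φ < μ; μ < δ; δ < τ; τ < κ; κ < σ; σ < ψ.

χ < β < ν < γ < φ < μ < δ < τ < κ < σ < ψ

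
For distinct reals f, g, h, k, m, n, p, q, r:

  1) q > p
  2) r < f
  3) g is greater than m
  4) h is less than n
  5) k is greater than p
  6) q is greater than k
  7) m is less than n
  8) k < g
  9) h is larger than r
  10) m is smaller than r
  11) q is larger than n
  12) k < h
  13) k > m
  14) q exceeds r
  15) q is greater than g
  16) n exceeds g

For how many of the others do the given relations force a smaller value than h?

4

The elements the relations force below h are m, p, r, k — no chain reaches any other.
That is 4.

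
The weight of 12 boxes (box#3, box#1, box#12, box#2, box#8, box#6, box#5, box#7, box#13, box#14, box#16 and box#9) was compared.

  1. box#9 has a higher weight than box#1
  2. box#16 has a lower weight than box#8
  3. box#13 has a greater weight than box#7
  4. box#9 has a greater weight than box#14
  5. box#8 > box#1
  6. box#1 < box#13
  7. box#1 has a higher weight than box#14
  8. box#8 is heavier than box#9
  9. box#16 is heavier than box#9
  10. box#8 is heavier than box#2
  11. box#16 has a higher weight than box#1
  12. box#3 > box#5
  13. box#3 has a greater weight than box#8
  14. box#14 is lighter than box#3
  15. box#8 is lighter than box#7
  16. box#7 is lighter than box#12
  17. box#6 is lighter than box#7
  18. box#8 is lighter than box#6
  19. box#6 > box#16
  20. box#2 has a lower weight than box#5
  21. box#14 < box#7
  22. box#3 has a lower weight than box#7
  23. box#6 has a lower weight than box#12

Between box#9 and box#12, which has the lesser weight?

box#9 < box#16 < box#8 < box#6 < box#7 < box#12, by transitivity through box#16, box#8, box#6, box#7.
So box#9 < box#12; box#9 is the lighter of the two.

box#9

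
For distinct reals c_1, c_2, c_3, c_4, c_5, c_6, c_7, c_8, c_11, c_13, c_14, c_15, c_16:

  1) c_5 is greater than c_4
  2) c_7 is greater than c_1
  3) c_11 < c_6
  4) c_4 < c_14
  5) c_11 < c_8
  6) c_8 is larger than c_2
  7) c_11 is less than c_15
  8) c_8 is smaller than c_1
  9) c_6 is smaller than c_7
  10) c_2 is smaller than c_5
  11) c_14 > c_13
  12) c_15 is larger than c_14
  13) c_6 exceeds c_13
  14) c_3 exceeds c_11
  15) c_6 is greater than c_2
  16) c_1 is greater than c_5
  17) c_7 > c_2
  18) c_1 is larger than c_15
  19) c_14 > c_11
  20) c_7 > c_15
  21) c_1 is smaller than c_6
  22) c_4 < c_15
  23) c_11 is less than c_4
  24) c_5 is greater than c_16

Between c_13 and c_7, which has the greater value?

c_7

c_13 < c_14 < c_15 < c_1 < c_6 < c_7, by transitivity through c_14, c_15, c_1, c_6.
So c_13 < c_7; c_7 is the larger of the two.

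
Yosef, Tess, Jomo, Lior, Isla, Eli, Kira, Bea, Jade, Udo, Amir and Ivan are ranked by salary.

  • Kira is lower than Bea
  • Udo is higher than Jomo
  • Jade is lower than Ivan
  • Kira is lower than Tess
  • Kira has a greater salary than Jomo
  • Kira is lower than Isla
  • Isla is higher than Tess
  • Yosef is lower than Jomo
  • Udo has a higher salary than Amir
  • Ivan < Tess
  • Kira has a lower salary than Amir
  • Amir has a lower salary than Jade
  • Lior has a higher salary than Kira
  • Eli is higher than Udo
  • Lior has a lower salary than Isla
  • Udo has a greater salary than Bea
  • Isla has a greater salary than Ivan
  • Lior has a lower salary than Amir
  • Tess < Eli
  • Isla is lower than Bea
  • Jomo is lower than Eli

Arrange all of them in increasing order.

Each adjacent pair is fixed by a given relation: Yosef < Jomo; Jomo < Kira; Kira < Lior; Lior < Amir; Amir < Jade; Jade < Ivan; Ivan < Tess; Tess < Isla; Isla < Bea; Bea < Udo; Udo < Eli. Chaining them end to end gives the full order.

Yosef < Jomo < Kira < Lior < Amir < Jade < Ivan < Tess < Isla < Bea < Udo < Eli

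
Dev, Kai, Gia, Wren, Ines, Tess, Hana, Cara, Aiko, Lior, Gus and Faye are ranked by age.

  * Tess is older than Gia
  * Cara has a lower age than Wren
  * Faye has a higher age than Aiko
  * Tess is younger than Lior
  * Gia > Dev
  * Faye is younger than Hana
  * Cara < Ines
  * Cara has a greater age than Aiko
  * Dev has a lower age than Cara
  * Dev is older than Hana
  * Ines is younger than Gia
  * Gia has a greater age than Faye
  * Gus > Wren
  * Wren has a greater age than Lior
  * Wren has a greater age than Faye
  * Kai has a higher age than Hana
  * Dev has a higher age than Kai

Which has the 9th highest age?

Kai

Piecing the relations together gives one ordering: Aiko < Faye < Hana < Kai < Dev < Cara < Ines < Gia < Tess < Lior < Wren < Gus.
The 9th largest is Kai.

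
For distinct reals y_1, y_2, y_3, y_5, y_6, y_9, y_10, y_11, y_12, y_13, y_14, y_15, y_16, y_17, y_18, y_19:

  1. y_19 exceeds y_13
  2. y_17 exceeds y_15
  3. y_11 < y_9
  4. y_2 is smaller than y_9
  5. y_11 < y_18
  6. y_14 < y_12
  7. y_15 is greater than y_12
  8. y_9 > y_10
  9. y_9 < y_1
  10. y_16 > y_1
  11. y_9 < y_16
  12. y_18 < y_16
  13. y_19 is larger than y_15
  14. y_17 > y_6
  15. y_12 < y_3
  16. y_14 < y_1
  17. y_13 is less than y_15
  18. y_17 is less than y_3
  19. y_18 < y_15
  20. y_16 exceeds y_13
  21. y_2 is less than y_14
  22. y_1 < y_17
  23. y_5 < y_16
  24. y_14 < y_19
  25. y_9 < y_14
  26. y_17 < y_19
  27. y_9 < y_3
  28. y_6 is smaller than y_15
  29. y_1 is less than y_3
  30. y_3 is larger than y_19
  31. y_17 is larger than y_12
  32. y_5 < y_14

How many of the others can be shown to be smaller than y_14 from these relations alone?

5

Directly below y_14: y_2, y_5, y_9.
One step further: y_10, y_11 (5 so far).
Nothing else is reachable below y_14; 5 in all.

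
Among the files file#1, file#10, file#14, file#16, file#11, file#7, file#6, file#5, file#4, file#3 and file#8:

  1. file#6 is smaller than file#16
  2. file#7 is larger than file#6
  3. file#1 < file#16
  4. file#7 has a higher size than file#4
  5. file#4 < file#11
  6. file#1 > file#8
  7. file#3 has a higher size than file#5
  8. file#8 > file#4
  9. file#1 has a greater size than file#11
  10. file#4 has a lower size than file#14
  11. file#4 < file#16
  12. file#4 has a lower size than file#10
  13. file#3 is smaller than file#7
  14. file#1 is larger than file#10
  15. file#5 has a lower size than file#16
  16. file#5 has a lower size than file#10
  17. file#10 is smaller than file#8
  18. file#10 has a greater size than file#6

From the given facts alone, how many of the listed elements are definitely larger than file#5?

The elements the relations force above file#5 are file#10, file#8, file#3, file#1, file#16, file#7 — no chain reaches any other.
That is 6.

6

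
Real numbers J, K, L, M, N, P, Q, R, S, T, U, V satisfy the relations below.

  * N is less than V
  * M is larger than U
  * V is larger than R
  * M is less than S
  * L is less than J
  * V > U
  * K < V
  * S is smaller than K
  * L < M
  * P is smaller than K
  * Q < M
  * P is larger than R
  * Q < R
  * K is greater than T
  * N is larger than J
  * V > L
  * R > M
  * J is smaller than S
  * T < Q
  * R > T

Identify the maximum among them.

V

T is not greatest since T < K; L is not greatest since L < M; U is not greatest since U < M; Q is not greatest since Q < R; J is not greatest since J < N; M is not greatest since M < S; R is not greatest since R < V; S is not greatest since S < K; P is not greatest since P < K; N is not greatest since N < V; K is not greatest since K < V.
Only V has nothing above it, so V is the maximum.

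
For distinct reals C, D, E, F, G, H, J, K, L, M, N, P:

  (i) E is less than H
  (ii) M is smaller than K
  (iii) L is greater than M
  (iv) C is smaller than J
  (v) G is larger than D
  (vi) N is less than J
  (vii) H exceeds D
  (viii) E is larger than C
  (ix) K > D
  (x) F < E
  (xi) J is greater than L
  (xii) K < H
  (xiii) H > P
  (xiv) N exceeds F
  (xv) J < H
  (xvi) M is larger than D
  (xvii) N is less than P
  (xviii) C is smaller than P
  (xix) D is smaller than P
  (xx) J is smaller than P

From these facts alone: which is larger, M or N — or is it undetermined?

undetermined

Following every chain through M: above M we get K, L, J, P, H; below M we get D.
N is not reached, and no chain runs the other way from N to M.
So the given relations leave the order of M and N undetermined.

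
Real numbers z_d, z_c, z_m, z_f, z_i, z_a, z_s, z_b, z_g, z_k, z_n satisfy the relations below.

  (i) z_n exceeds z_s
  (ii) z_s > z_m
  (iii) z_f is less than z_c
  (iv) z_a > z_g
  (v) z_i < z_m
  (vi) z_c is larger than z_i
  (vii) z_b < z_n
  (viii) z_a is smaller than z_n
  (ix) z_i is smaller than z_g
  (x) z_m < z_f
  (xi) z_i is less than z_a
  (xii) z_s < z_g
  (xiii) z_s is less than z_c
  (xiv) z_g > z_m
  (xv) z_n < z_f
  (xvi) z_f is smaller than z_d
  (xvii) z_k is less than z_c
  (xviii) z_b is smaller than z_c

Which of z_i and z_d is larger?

z_i < z_m and z_m < z_s give z_i < z_s.
Then z_s < z_g extends the chain to z_g.
Then z_g < z_a extends the chain to z_a.
Then z_a < z_n extends the chain to z_n.
Then z_n < z_f extends the chain to z_f.
With z_f < z_d: z_i < z_m < z_s < z_g < z_a < z_n < z_f < z_d.
So z_i < z_d; z_d is the larger of the two.

z_d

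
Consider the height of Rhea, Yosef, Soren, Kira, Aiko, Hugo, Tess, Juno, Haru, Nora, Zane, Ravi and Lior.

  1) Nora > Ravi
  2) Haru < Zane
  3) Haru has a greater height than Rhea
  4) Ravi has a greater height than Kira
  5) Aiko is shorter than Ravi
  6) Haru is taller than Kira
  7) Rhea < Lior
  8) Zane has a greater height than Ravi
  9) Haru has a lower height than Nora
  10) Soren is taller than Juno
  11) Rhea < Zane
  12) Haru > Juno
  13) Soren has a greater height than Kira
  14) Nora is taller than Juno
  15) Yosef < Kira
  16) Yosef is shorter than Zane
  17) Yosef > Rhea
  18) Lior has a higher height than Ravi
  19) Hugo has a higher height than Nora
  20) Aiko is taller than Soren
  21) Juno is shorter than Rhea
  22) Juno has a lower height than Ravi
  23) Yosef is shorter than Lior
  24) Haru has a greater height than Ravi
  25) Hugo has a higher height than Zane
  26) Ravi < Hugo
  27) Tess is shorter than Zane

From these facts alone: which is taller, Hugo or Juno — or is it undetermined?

Link the given pairs in sequence: Juno < Rhea; Rhea < Yosef; Yosef < Kira; Kira < Soren; Soren < Aiko; Aiko < Ravi; Ravi < Haru; Haru < Zane; Zane < Hugo.
Chaining these gives Juno < Rhea < Yosef < Kira < Soren < Aiko < Ravi < Haru < Zane < Hugo.
So Hugo is taller.

Hugo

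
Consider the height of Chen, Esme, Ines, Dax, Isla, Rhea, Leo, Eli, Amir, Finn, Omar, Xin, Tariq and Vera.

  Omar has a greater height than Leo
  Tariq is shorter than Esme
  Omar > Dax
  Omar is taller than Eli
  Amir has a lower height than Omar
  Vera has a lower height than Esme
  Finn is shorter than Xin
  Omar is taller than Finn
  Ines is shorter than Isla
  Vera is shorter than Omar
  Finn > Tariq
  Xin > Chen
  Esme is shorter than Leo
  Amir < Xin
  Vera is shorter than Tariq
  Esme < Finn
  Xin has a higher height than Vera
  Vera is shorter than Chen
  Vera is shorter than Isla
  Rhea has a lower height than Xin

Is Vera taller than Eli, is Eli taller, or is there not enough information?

undetermined

Following every chain through Vera: above Vera we get Isla, Tariq, Esme, Finn, Leo, Chen, Omar, Xin.
Eli is not reached, and no chain runs the other way from Eli to Vera.
So the given relations leave the order of Vera and Eli undetermined.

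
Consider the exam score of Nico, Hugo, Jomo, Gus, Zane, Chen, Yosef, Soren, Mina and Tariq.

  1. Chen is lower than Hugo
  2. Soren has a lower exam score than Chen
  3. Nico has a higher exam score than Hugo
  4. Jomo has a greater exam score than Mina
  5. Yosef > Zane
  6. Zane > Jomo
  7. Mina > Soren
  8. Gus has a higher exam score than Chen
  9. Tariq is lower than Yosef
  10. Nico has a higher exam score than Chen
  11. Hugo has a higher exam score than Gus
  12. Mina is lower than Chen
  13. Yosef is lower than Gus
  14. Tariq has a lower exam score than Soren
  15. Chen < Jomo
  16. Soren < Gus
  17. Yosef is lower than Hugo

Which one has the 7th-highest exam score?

Piecing the relations together gives one ordering: Tariq < Soren < Mina < Chen < Jomo < Zane < Yosef < Gus < Hugo < Nico.
The 7th largest is Chen.

Chen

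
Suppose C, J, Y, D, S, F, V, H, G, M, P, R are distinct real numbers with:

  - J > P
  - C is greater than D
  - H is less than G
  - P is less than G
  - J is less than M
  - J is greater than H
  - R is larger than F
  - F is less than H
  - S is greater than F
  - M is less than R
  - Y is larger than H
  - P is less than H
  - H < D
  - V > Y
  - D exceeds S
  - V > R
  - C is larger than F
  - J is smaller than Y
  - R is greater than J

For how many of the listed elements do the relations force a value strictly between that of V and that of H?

The relations place H below V. An element lies strictly between them when it is forced above H and also forced below V.
Above H: {J, G, M, Y, D, R, C}. Below V: {P, F, J, M, Y, R}.
Intersection: {J, M, Y, R} — 4.

4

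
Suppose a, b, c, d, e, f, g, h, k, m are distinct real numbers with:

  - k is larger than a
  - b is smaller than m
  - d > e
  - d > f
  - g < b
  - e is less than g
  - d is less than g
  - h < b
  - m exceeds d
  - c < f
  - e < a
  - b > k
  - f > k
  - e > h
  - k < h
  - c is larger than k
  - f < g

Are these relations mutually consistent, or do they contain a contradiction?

inconsistent

Chaining the given relations yields h < e < a < k, so h < k. But one relation states k < h. These cannot both hold.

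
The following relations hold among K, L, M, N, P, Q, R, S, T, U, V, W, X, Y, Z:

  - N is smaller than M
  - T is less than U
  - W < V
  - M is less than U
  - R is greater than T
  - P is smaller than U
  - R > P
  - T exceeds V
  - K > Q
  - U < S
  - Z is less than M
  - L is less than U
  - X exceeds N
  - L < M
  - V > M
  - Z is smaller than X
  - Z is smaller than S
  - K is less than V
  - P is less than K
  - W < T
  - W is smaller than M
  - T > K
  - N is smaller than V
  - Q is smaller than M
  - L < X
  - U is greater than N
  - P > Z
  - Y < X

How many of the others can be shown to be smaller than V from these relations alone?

Directly below V: N, W, K, M.
One step further: L, Z, P, Q (8 so far).
No other element is forced below V by the given relations, so the count is 8.

8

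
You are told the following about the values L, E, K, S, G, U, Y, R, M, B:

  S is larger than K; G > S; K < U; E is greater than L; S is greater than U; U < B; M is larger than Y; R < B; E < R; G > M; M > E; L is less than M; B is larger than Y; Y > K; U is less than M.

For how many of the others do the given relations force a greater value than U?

4

From U the given relations immediately reach M, S, B.
From those, G — 4 in total.
No other element is forced above U by the given relations, so the count is 4.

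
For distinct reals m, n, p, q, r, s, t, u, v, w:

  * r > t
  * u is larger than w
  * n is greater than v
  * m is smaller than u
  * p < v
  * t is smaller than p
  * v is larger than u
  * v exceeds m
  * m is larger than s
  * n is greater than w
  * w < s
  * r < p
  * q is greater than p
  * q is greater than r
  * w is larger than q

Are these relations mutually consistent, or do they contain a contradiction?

consistent

The single ordering t < r < p < q < w < s < m < u < v < n satisfies every listed relation, so no contradiction arises.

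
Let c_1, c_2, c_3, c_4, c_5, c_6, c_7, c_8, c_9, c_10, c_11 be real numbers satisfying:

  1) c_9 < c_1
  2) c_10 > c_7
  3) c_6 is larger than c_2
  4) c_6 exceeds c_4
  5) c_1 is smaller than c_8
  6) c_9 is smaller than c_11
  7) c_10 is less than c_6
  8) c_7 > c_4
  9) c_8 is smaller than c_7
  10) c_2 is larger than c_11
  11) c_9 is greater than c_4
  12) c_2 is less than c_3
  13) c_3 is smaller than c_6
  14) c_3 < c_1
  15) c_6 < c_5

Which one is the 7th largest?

Chaining the given pairs: c_4 < c_9 < c_11 < c_2 < c_3 < c_1 < c_8 < c_7 < c_10 < c_6 < c_5.
The 7th largest is c_3.

c_3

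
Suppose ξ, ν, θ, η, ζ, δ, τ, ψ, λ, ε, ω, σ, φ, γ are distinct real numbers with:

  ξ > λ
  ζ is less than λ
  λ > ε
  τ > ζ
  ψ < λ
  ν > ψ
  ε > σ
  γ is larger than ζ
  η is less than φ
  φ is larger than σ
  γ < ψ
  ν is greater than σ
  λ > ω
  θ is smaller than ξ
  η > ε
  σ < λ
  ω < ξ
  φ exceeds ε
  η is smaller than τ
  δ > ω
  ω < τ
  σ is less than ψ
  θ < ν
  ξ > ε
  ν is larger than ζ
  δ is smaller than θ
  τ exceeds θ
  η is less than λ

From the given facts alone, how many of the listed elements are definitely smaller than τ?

From τ the given relations immediately reach ζ, ω, θ, η.
From those, δ, ε — 6 in total.
From those, σ — 7 in total.
No other element is forced below τ by the given relations, so the count is 7.

7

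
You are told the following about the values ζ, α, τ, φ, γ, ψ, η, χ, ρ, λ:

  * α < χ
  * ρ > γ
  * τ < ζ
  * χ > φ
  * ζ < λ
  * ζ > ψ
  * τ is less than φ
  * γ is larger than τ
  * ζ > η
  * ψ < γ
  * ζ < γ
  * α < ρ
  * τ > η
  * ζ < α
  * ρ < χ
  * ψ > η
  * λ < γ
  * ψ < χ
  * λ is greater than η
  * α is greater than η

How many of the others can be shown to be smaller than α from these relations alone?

From α the given relations immediately reach η, ζ.
From those, ψ, τ — 4 in total.
No other element is forced below α by the given relations, so the count is 4.

4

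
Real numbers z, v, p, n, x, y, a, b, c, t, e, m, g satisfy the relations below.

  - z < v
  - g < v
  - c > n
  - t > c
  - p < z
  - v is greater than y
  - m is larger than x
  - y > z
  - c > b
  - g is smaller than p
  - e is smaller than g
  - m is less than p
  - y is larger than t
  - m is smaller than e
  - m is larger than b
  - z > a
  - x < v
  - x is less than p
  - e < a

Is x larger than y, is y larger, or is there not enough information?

Chaining the given relations: x < m < e < g < p < z < y.
So y is larger.

y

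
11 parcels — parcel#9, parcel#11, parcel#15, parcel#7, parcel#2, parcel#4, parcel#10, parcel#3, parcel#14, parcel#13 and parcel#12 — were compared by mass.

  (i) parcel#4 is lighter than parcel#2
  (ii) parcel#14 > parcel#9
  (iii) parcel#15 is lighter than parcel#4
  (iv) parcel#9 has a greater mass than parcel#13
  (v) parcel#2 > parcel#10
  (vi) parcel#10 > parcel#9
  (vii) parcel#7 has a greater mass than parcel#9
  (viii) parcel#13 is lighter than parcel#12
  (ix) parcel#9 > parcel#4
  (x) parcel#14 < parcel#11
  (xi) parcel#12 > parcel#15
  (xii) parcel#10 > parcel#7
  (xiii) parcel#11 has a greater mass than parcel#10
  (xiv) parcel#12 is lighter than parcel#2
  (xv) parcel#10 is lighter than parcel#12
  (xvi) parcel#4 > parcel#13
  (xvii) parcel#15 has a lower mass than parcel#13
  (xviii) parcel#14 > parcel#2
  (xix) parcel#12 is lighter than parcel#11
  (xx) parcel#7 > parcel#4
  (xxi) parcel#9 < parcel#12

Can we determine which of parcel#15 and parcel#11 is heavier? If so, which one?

parcel#11

Following the relations from parcel#15: parcel#15 < parcel#13 < parcel#4 < parcel#9 < parcel#7 < parcel#10 < parcel#12 < parcel#2 < parcel#14 < parcel#11.
So parcel#11 is heavier.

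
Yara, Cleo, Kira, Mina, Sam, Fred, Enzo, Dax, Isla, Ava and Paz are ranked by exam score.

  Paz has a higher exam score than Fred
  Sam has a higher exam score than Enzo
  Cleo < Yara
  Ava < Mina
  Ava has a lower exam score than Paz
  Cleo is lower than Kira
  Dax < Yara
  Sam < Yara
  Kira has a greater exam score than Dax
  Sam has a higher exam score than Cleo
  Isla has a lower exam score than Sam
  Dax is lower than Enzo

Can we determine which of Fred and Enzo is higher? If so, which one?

undetermined

Following every chain through Fred: above Fred we get Paz.
Enzo is not reached, and no chain runs the other way from Enzo to Fred.
So the given relations leave the order of Fred and Enzo undetermined.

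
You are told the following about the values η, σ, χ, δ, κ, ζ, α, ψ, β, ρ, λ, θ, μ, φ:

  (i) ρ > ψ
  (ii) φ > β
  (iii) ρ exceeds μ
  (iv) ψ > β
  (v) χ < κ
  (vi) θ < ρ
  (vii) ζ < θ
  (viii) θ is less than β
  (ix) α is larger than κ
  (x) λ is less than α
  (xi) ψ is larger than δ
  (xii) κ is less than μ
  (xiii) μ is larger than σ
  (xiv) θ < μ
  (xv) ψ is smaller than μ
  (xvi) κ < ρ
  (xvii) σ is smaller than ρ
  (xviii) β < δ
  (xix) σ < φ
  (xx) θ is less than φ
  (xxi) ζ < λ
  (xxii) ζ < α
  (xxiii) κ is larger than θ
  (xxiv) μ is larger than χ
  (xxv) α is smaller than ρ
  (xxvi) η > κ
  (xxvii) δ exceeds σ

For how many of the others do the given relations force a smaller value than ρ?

Directly below ρ: θ, σ, κ, ψ, μ, α.
One step further: ζ, λ, β, δ, χ (11 so far).
No other element is forced below ρ by the given relations, so the count is 11.

11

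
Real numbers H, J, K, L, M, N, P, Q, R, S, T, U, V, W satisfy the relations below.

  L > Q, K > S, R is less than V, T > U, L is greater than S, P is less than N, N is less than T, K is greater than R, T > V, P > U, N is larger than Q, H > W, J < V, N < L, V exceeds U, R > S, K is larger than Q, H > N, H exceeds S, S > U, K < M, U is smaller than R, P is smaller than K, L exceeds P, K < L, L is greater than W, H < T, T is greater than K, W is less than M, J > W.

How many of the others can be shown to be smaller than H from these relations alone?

Directly below H: S, W, N.
One step further: U, P, Q (6 so far).
No other element is forced below H by the given relations, so the count is 6.

6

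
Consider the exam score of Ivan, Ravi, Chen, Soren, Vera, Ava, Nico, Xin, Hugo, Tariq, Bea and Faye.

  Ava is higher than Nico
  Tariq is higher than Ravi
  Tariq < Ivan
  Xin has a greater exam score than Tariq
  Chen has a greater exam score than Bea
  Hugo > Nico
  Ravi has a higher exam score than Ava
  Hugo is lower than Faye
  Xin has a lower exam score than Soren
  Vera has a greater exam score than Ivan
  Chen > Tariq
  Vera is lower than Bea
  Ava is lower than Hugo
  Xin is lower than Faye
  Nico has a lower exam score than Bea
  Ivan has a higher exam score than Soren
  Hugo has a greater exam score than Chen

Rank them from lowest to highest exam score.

Nico < Ava < Ravi < Tariq < Xin < Soren < Ivan < Vera < Bea < Chen < Hugo < Faye

The consecutive links are each given: Nico < Ava; Ava < Ravi; Ravi < Tariq; Tariq < Xin; Xin < Soren; Soren < Ivan; Ivan < Vera; Vera < Bea; Bea < Chen; Chen < Hugo; Hugo < Faye.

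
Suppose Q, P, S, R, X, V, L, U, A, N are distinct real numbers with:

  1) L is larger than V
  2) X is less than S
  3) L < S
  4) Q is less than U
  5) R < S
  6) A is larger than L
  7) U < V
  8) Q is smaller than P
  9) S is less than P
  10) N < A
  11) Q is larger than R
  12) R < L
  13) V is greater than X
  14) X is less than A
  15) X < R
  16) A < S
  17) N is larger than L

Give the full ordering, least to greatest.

Nothing is placed below X, so it is least; from there X < R; R < Q; Q < U; U < V; V < L; L < N; N < A; A < S; S < P, each given directly.

X < R < Q < U < V < L < N < A < S < P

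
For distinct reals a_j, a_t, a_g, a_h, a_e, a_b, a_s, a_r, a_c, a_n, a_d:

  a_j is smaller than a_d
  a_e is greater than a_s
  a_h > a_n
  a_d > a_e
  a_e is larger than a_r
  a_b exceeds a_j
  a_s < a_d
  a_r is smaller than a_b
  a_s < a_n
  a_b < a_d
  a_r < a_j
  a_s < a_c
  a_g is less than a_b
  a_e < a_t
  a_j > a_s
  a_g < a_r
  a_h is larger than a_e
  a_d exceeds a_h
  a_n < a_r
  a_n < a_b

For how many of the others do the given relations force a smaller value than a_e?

Directly below a_e: a_s, a_r.
One step further: a_g, a_n (4 so far).
Nothing else is reachable below a_e; 4 in all.

4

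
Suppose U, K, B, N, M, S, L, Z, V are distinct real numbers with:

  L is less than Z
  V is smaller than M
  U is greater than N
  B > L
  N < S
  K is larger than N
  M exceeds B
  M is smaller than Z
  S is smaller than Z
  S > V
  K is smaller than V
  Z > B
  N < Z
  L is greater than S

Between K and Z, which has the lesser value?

Chaining the given relations: K < V < S < L < B < M < Z.
So K < Z; K is the smaller of the two.

K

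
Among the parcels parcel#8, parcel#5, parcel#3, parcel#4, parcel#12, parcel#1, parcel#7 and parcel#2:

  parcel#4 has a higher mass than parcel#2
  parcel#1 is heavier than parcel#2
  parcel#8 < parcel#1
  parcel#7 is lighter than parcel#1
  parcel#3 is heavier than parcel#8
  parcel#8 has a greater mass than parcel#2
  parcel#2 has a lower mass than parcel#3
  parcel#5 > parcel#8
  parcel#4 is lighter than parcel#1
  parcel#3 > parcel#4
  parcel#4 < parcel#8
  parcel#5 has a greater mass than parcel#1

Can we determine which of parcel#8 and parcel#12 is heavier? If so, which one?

Following every chain through parcel#12: nothing is chained to parcel#12.
parcel#8 is not reached, and no chain runs the other way from parcel#8 to parcel#12.
So the given relations leave the order of parcel#12 and parcel#8 undetermined.

undetermined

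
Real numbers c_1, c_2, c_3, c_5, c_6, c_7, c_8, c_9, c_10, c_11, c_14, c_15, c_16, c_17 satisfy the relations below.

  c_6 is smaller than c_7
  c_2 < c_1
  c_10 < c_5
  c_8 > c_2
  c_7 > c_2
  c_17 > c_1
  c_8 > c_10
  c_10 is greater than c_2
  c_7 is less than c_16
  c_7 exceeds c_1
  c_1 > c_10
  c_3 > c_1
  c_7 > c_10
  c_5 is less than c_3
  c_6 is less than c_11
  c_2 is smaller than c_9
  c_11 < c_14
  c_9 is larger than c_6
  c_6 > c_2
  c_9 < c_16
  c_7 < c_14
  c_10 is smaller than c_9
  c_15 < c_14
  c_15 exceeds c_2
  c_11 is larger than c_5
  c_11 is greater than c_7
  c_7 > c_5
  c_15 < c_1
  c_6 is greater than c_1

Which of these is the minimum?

Chaining upward from c_2: directly above it, c_15, c_10, c_1, c_6, c_8, c_7, c_9; then c_5, c_11, c_17, c_16, c_3, c_14.
That covers every other element, and nothing is given below c_2, so c_2 is the minimum.

c_2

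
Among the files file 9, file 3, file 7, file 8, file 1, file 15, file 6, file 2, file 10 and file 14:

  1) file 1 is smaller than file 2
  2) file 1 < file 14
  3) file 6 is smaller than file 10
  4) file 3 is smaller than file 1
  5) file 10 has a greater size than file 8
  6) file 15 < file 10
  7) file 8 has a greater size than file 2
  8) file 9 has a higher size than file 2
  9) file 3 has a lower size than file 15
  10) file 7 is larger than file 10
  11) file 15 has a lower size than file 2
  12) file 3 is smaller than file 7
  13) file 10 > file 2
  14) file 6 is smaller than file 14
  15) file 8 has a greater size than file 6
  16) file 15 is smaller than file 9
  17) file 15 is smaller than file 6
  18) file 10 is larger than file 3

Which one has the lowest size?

file 15 is not least since file 3 < file 15; file 6 is not least since file 15 < file 6; file 1 is not least since file 3 < file 1; file 2 is not least since file 1 < file 2; file 9 is not least since file 15 < file 9; file 8 is not least since file 2 < file 8; file 10 is not least since file 3 < file 10; file 7 is not least since file 3 < file 7; file 14 is not least since file 6 < file 14.
Only file 3 has nothing below it, so file 3 is the lowest size.

file 3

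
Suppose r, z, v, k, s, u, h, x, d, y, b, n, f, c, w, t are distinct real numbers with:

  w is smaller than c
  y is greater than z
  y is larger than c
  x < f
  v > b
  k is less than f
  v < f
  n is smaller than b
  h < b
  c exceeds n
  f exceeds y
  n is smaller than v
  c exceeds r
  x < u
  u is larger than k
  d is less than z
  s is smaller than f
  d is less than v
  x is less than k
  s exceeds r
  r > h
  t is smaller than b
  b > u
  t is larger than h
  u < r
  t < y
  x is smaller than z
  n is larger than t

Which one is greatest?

f

Chaining downward from f: directly below it, x, k, s, v, y; then t, d, r, z, n, b, c; then h, w, u.
That covers every other element, and nothing is given above f, so f is the greatest.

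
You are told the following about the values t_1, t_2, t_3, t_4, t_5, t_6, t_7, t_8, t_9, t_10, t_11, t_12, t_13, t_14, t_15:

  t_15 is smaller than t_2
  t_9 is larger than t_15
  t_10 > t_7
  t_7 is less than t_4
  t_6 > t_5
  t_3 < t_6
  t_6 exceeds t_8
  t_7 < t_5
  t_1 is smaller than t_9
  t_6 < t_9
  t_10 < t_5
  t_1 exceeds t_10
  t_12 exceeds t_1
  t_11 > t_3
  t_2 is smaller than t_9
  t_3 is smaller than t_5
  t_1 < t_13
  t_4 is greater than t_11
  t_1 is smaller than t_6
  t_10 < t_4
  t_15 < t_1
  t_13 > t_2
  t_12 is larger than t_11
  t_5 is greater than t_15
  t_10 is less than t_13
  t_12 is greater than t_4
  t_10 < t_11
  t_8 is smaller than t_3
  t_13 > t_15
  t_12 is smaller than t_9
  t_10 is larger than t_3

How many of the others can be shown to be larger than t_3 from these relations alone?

From t_3 the given relations immediately reach t_10, t_5, t_11, t_6.
From those, t_1, t_4, t_12, t_13, t_9 — 9 in total.
Nothing else is reachable above t_3; 9 in all.

9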